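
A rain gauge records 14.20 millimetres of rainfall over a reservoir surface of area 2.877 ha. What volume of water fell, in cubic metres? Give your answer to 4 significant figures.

408.5 cubic metres

Area: 2.877 ha = 28770 m².
1 mm over 1 m² is 1 L, so volume = 14.2 × 28770 = 408534 L = 408.5 m³.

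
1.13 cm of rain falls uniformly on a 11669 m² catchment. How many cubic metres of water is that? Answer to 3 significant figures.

132 cubic metres

Depth: 1.13 cm × 10 = 11.3 mm.
1 mm over 1 m² is 1 L, so volume = 11.3 × 11669 = 131859.7 L = 132 m³.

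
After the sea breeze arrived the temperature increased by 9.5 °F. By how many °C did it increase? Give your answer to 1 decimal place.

5.3 °C

A change of 1 °C equals a change of 1.8 °F: Δ°C = 9.5 × 0.5556 = 5.3 °C.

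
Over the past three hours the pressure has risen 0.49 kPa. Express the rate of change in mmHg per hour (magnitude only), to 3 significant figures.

0.49 kPa / 3 h × 7.50062 mmHg/kPa = 1.23 mmHg/h.

1.23 mmHg per hour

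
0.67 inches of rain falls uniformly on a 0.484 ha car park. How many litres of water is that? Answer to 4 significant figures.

82370 litres

Depth: 0.67 in × 25.4 = 17.018 mm.
Area: 0.484 ha = 4840 m².
1 mm over 1 m² is 1 L, so volume = 17.018 × 4840 = 82367.12 L ≈ 82370 L.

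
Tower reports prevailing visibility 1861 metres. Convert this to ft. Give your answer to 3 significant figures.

6110 ft

1 m = 3.28084 ft, so 1861 × 3.28084 = 6110 ft.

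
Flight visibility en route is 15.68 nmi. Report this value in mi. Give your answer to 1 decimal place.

18.0 SM

1 nmi = 1.15078 SM, so 15.68 × 1.15078 = 18.0 SM.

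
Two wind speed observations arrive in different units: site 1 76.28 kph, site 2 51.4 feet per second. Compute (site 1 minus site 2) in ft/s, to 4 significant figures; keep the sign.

site 1: 76.28 km/h = 69.5174 ft/s.
Difference: 69.5174 − 51.4000 = 18.12 ft/s.

18.12 ft/s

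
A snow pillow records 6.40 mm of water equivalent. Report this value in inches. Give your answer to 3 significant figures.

0.252 in

1 mm = 0.0393701 in, so 6.40 × 0.0393701 = 0.252 in.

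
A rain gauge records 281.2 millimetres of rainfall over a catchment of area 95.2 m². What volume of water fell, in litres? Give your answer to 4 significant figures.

26770 litres

1 mm over 1 m² is 1 L, so volume = 281.2 × 95.2 = 26770.24 L ≈ 26770 L.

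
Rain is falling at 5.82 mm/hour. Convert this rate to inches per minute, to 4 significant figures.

0.003819 in/minute

5.82 mm/hour × 0.0393701 in/mm × 0.0166667 hour/minute = 0.003819 in/minute.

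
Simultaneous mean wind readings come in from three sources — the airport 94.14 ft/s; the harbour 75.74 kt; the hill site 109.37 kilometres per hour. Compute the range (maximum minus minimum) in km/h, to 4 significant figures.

36.97 km/h

the airport: 94.14 ft/s = 103.2979 km/h.
the harbour: 75.74 kt = 140.2705 km/h.
Spread: 140.2705 − 103.2979 = 36.97 km/h.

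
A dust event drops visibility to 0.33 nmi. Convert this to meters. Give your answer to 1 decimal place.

611.2 m

1 nmi = 1852 m, so 0.33 × 1852 = 611.2 m.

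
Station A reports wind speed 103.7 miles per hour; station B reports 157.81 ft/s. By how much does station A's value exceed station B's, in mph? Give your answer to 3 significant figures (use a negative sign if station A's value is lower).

-3.90 mph

station B: 157.81 ft/s = 107.5977 mph.
Difference: 103.7000 − 107.5977 = -3.90 mph.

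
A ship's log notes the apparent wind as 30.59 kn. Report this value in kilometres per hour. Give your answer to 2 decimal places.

1 kt = 1.852 km/h, so 30.59 × 1.852 = 56.65 km/h.

56.65 km/h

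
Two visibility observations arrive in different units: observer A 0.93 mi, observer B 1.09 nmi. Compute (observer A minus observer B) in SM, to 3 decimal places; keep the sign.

observer B: 1.09 nmi = 1.25435 SM.
Difference: 0.93000 − 1.25435 = -0.324 SM.

-0.324 SM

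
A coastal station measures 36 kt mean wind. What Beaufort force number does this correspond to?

Beaufort force 8

36 kt lies in the Beaufort 8 band (gale, 34–40 kt).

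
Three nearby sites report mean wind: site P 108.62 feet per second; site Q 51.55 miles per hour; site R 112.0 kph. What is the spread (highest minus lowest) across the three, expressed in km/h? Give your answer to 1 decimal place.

36.2 km/h

site P: 108.62 ft/s = 119.187 km/h.
site Q: 51.55 mph = 82.962 km/h.
Spread: 119.187 − 82.962 = 36.2 km/h.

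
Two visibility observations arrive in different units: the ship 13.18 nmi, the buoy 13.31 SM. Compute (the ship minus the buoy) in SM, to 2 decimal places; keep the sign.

1.86 SM

the ship: 13.18 nmi = 15.1673 SM.
Difference: 15.1673 − 13.3100 = 1.86 SM.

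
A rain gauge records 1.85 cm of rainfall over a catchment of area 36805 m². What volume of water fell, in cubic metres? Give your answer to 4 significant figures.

Depth: 1.85 cm × 10 = 18.5 mm.
1 mm over 1 m² is 1 L, so volume = 18.5 × 36805 = 680892.5 L = 680.9 m³.

680.9 cubic metres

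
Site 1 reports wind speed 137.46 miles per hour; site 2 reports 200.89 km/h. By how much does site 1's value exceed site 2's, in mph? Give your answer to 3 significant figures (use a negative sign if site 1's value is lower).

12.6 mph

site 2: 200.89 km/h = 124.827 mph.
Difference: 137.460 − 124.827 = 12.6 mph.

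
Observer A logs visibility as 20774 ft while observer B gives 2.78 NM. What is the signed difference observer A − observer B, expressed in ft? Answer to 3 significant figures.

3880 ft

observer B: 2.78 nmi = 16891.60 ft.
Difference: 20774.00 − 16891.60 = 3880 ft.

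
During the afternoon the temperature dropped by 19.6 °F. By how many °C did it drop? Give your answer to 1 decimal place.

A change of 1 °C equals a change of 1.8 °F: Δ°C = 19.6 × 0.5556 = 10.9 °C.

10.9 °C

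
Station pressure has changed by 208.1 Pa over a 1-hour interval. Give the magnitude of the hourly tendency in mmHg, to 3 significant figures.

208.1 Pa / 1 h × 0.00750062 mmHg/Pa = 1.56 mmHg/h.

1.56 mmHg per hour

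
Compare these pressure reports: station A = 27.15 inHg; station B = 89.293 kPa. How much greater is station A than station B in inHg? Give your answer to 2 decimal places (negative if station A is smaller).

station B: 89.293 kPa = 26.3682 inHg.
Difference: 27.1500 − 26.3682 = 0.78 inHg.

0.78 inHg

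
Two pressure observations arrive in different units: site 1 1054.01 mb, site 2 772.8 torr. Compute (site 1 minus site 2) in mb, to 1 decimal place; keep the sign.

site 2: 772.8 mmHg = 1030.315 mb.
Difference: 1054.010 − 1030.315 = 23.7 mb.

23.7 mb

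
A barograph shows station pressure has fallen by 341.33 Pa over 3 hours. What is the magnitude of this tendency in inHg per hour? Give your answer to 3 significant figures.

341.33 Pa / 3 h × 0.0002953 inHg/Pa = 0.0336 inHg/h.

0.0336 inHg per hour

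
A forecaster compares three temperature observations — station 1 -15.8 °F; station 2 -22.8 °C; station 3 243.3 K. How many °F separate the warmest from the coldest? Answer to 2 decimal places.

12.69 °F

station 1: -15.8 °F = -26.556 °C.
station 3: 243.3 K = -29.850 °C.
Spread: (-22.800) − (-29.850) = 7.050 °C = 12.69 °F.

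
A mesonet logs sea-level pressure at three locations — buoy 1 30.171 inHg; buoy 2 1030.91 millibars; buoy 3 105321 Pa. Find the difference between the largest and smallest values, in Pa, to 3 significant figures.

3150 Pa

buoy 1: 30.171 inHg = 102170.74 Pa.
buoy 2: 1030.91 mb = 103091.00 Pa.
Spread: 105321.00 − 102170.74 = 3150 Pa.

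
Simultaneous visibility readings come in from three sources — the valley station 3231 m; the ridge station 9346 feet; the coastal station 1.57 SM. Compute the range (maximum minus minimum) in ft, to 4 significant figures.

the valley station: 3231 m = 10600.39 ft.
the coastal station: 1.57 SM = 8289.60 ft.
Spread: 10600.39 − 8289.60 = 2311 ft.

2311 ft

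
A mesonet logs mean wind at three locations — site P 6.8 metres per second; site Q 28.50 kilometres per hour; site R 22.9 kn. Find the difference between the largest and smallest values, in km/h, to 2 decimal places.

site P: 6.8 m/s = 24.4800 km/h.
site R: 22.9 kt = 42.4108 km/h.
Spread: 42.4108 − 24.4800 = 17.93 km/h.

17.93 km/h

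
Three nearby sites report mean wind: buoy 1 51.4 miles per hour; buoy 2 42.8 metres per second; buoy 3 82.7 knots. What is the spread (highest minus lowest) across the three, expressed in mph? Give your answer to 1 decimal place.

44.3 mph

buoy 2: 42.8 m/s = 95.741 mph.
buoy 3: 82.7 kt = 95.169 mph.
Spread: 95.741 − 51.400 = 44.3 mph.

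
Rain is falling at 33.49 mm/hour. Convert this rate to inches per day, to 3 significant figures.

33.49 mm/hour × 0.0393701 in/mm × 24 hour/day = 31.6 in/day.

31.6 in/day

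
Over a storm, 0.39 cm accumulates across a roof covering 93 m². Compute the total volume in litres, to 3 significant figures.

363 litres

Depth: 0.39 cm × 10 = 3.9 mm.
1 mm over 1 m² is 1 L, so volume = 3.9 × 93 = 362.7 L ≈ 363 L.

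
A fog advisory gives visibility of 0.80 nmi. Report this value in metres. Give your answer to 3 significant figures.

1 nmi = 1852 m, so 0.80 × 1852 = 1480 m.

1480 m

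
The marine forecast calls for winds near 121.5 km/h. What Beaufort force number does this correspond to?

121.5 km/h = 33.8 m/s, which is Beaufort 12 (hurricane force, ≥32.7 m/s).

Beaufort force 12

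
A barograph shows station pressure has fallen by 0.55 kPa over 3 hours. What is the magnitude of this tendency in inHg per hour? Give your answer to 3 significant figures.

0.0541 inHg per hour

0.55 kPa / 3 h × 0.2953 inHg/kPa = 0.0541 inHg/h.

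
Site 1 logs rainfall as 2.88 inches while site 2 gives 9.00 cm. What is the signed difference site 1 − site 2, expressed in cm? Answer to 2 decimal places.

-1.68 cm

site 1: 2.88 in = 7.3152 cm.
Difference: 7.3152 − 9.0000 = -1.68 cm.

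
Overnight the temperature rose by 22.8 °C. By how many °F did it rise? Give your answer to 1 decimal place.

Converting a difference, only the 9/5 scale factor applies: Δ°F = 22.8 × 1.8 = 41.0 °F.

41.0 °F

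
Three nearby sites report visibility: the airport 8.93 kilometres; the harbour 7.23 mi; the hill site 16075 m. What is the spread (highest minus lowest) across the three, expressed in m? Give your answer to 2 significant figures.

the airport: 8.93 km = 8930.00 m.
the harbour: 7.23 SM = 11635.56 m.
Spread: 16075.00 − 8930.00 = 7100 m.

7100 m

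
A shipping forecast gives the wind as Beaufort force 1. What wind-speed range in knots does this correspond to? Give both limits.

1 to 3 kt

Beaufort 1 (light air) spans 1–3 knots.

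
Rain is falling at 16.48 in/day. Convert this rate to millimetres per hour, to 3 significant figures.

16.48 in/day × 25.4 mm/in × 0.0416667 day/hour = 17.4 mm/hour.

17.4 mm/hour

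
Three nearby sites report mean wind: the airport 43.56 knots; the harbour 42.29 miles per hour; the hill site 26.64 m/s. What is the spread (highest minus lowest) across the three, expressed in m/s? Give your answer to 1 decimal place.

7.7 m/s

the airport: 43.56 kt = 22.409 m/s.
the harbour: 42.29 mph = 18.905 m/s.
Spread: 26.640 − 18.905 = 7.7 m/s.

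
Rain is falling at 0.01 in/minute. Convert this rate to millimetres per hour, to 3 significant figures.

0.01 in/minute × 25.4 mm/in × 60 minute/hour = 15.2 mm/hour.

15.2 mm/hour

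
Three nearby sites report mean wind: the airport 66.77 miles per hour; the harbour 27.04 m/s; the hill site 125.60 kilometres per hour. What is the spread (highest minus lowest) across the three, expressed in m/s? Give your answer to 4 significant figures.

7.849 m/s

the airport: 66.77 mph = 29.84886 m/s.
the hill site: 125.60 km/h = 34.88889 m/s.
Spread: 34.88889 − 27.04000 = 7.849 m/s.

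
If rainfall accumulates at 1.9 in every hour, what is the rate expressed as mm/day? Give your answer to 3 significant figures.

1160 mm/day

1.9 in/hour × 25.4 mm/in × 24 hour/day = 1160 mm/day.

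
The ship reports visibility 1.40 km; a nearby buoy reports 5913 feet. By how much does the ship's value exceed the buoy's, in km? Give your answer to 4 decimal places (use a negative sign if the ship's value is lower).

-0.4023 km

the buoy: 5913 ft = 1.802282 km.
Difference: 1.400000 − 1.802282 = -0.4023 km.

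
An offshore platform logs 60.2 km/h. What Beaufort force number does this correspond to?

60.2 km/h = 16.7 m/s, which is Beaufort 7 (near gale, 13.9–17.1 m/s).

Beaufort force 7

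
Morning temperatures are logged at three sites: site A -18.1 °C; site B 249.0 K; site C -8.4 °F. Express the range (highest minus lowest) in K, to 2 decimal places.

6.05 K

site B: 249.0 K = -24.150 °C.
site C: -8.4 °F = -22.444 °C.
Spread: (-18.100) − (-24.150) = 6.050 °C.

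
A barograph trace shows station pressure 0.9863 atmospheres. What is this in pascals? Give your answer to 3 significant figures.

99900 Pa

1 atm = 101325 Pa, so 0.9863 × 101325 = 99900 Pa.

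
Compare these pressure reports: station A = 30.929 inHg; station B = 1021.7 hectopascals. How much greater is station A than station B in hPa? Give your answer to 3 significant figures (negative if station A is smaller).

25.7 hPa

station A: 30.929 inHg = 1047.376 hPa.
Difference: 1047.376 − 1021.700 = 25.7 hPa.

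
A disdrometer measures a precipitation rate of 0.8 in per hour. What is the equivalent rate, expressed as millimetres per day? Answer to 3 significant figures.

488 mm/day

0.8 in/hour × 25.4 mm/in × 24 hour/day = 488 mm/day.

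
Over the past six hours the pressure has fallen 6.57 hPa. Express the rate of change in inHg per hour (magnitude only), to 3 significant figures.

6.57 hPa / 6 h × 0.02953 inHg/hPa = 0.0323 inHg/h.

0.0323 inHg per hour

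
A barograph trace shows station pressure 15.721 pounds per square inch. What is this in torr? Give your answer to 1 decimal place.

813.0 mmHg

1 psi = 51.7149 mmHg, so 15.721 × 51.7149 = 813.0 mmHg.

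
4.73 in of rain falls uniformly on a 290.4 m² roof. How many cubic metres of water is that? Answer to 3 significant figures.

Depth: 4.73 in × 25.4 = 120.142 mm.
1 mm over 1 m² is 1 L, so volume = 120.142 × 290.4 = 34889.237 L = 34.9 m³.

34.9 cubic metres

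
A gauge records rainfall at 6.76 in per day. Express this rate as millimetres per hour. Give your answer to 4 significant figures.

7.154 mm/hour

6.76 in/day × 25.4 mm/in × 0.0416667 day/hour = 7.154 mm/hour.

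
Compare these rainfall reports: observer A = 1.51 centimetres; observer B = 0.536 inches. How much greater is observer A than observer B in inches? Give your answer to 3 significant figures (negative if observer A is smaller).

observer A: 1.51 cm = 0.594488 in.
Difference: 0.594488 − 0.536000 = 0.0585 in.

0.0585 in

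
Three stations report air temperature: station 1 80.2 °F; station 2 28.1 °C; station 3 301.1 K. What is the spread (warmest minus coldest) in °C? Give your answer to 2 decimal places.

1.32 °C

station 1: 80.2 °F = 26.778 °C.
station 3: 301.1 K = 27.950 °C.
Spread: 28.100 − 26.778 = 1.322 °C.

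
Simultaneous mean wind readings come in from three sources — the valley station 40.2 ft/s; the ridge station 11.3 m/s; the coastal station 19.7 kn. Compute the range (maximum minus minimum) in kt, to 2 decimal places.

4.12 kt

the valley station: 40.2 ft/s = 23.8178 kt.
the ridge station: 11.3 m/s = 21.9654 kt.
Spread: 23.8178 − 19.7000 = 4.12 kt.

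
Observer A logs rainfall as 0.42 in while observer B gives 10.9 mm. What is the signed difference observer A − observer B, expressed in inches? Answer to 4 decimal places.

observer B: 10.9 mm = 0.429134 in.
Difference: 0.420000 − 0.429134 = -0.0091 in.

-0.0091 in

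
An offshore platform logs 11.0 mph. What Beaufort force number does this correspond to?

Beaufort force 3

11.0 mph = 4.9 m/s, which is Beaufort 3 (gentle breeze, 3.4–5.4 m/s).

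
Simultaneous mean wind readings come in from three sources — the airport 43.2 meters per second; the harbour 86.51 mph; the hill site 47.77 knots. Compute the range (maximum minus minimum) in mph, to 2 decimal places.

the airport: 43.2 m/s = 96.6356 mph.
the hill site: 47.77 kt = 54.9727 mph.
Spread: 96.6356 − 54.9727 = 41.66 mph.

41.66 mph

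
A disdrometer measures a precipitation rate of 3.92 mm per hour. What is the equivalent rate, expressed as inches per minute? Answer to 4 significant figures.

0.002572 in/minute

3.92 mm/hour × 0.0393701 in/mm × 0.0166667 hour/minute = 0.002572 in/minute.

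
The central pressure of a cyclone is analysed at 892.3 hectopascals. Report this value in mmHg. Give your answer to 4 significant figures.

1 hPa = 0.750062 mmHg, so 892.3 × 0.750062 = 669.3 mmHg.

669.3 mmHg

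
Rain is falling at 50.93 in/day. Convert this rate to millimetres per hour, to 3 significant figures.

53.9 mm/hour

50.93 in/day × 25.4 mm/in × 0.0416667 day/hour = 53.9 mm/hour.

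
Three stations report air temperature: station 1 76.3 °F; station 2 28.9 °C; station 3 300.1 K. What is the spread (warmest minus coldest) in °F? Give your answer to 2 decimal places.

7.72 °F

station 1: 76.3 °F = 24.611 °C.
station 3: 300.1 K = 26.950 °C.
Spread: 28.900 − 24.611 = 4.289 °C = 7.72 °F.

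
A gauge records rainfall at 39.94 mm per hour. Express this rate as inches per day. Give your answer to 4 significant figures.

39.94 mm/hour × 0.0393701 in/mm × 24 hour/day = 37.74 in/day.

37.74 in/day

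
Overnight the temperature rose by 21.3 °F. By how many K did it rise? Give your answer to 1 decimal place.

11.8 K

A change of 1 °C equals a change of 1.8 °F: ΔK = 21.3 × 0.5556 = 11.8 K.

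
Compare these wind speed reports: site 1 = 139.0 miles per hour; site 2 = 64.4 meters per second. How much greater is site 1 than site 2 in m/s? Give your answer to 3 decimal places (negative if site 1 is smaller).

-2.261 m/s

site 1: 139.0 mph = 62.13856 m/s.
Difference: 62.13856 − 64.40000 = -2.261 m/s.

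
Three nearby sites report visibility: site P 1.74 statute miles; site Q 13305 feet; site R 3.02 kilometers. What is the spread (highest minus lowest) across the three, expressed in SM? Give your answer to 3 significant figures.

site Q: 13305 ft = 2.51989 SM.
site R: 3.02 km = 1.87654 SM.
Spread: 2.51989 − 1.74000 = 0.780 SM.

0.780 SM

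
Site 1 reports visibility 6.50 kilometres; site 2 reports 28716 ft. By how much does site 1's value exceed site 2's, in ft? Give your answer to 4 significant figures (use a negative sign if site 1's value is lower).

-7391 ft

site 1: 6.50 km = 21325.46 ft.
Difference: 21325.46 − 28716.00 = -7391 ft.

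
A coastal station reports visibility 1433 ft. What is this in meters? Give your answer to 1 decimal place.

1 ft = 0.3048 m, so 1433 × 0.3048 = 436.8 m.

436.8 m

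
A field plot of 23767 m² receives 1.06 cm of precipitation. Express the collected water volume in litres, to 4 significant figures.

Depth: 1.06 cm × 10 = 10.6 mm.
1 mm over 1 m² is 1 L, so volume = 10.6 × 23767 = 251930.2 L ≈ 251900 L.

251900 litres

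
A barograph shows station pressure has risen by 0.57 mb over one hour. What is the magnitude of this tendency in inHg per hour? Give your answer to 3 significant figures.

0.0168 inHg per hour

0.57 mb / 1 h × 0.02953 inHg/mb = 0.0168 inHg/h.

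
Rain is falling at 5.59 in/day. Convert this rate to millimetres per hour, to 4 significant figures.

5.916 mm/hour

5.59 in/day × 25.4 mm/in × 0.0416667 day/hour = 5.916 mm/hour.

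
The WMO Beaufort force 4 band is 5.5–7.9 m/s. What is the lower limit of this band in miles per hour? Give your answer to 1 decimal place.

12.3 mph

5.5–7.9 m/s × 2.237 = 12.3–17.7 mph.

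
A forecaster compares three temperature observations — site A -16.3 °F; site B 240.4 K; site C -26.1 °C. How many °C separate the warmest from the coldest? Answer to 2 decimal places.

site A: -16.3 °F = -26.833 °C.
site B: 240.4 K = -32.750 °C.
Spread: (-26.100) − (-32.750) = 6.650 °C.

6.65 °C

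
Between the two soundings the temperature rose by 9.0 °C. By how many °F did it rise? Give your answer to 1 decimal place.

A change of 1 °C equals a change of 1.8 °F: Δ°F = 9.0 × 1.8 = 16.2 °F.

16.2 °F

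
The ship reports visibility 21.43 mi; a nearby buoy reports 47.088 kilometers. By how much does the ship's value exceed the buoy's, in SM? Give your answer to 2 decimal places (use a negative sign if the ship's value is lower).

-7.83 SM

the buoy: 47.088 km = 29.2591 SM.
Difference: 21.4300 − 29.2591 = -7.83 SM.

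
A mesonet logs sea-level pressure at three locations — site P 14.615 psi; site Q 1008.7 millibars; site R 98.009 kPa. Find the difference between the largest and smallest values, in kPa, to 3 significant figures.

2.86 kPa

site P: 14.615 psi = 100.7669 kPa.
site Q: 1008.7 mb = 100.8700 kPa.
Spread: 100.8700 − 98.0090 = 2.86 kPa.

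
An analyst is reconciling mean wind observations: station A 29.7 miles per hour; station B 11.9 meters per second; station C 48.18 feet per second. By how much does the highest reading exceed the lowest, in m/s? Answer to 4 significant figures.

2.785 m/s

station A: 29.7 mph = 13.27709 m/s.
station C: 48.18 ft/s = 14.68526 m/s.
Spread: 14.68526 − 11.90000 = 2.785 m/s.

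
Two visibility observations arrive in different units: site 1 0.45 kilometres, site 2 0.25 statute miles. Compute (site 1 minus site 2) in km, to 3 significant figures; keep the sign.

site 2: 0.25 SM = 0.402336 km.
Difference: 0.450000 − 0.402336 = 0.0477 km.

0.0477 km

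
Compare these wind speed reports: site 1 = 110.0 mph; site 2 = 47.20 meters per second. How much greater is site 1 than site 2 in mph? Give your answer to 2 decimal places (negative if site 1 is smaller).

site 2: 47.20 m/s = 105.5834 mph.
Difference: 110.0000 − 105.5834 = 4.42 mph.

4.42 mph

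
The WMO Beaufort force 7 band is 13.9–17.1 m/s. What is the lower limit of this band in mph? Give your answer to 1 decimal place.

13.9–17.1 m/s × 2.237 = 31.1–38.3 mph.

31.1 mph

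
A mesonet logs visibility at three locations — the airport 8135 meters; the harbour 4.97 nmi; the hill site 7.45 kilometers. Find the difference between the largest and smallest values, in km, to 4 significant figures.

1.754 km

the airport: 8135 m = 8.13500 km.
the harbour: 4.97 nmi = 9.20444 km.
Spread: 9.20444 − 7.45000 = 1.754 km.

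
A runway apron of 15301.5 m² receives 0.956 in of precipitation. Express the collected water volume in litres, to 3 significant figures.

372000 litres

Depth: 0.956 in × 25.4 = 24.2824 mm.
1 mm over 1 m² is 1 L, so volume = 24.2824 × 15301.5 = 371557.14 L ≈ 372000 L.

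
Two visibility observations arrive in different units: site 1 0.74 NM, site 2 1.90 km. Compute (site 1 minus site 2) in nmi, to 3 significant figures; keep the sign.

-0.286 nmi

site 2: 1.90 km = 1.02592 nmi.
Difference: 0.74000 − 1.02592 = -0.286 nmi.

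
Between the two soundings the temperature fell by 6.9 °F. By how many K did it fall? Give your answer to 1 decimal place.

For a temperature change the 32° offset cancels: ΔK = 6.9 × 0.5556 = 3.8 K.

3.8 K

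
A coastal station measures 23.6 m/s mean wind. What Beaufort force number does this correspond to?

Beaufort force 9

23.6 m/s lies in the Beaufort 9 band (strong gale, 20.8–24.4 m/s).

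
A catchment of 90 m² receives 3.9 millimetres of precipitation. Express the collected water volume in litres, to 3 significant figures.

351 litres

1 mm over 1 m² is 1 L, so volume = 3.9 × 90 = 351 L.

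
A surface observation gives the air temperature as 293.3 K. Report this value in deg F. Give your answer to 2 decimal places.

68.27 °F

First to °C: 20.15 °C.
Then to °F: 68.27 °F.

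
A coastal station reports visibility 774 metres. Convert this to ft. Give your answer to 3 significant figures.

2540 ft

1 m = 3.28084 ft, so 774 × 3.28084 = 2540 ft.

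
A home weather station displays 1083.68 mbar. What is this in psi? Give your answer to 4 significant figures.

1 mb = 0.0145038 psi, so 1083.68 × 0.0145038 = 15.72 psi.

15.72 psi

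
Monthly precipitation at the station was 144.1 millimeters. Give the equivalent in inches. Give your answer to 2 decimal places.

1 mm = 0.0393701 in, so 144.1 × 0.0393701 = 5.67 in.

5.67 in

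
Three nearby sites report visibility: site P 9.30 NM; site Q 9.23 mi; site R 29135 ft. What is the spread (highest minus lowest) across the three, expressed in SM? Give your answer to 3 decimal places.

site P: 9.30 nmi = 10.70225 SM.
site R: 29135 ft = 5.51799 SM.
Spread: 10.70225 − 5.51799 = 5.184 SM.

5.184 SM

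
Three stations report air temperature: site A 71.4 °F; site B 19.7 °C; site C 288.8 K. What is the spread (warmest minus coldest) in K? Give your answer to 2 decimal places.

6.24 K

site A: 71.4 °F = 21.889 °C.
site C: 288.8 K = 15.650 °C.
Spread: 21.889 − 15.650 = 6.239 °C.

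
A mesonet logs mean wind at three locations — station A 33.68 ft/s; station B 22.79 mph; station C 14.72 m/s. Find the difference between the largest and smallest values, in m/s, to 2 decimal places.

station A: 33.68 ft/s = 10.2657 m/s.
station B: 22.79 mph = 10.1880 m/s.
Spread: 14.7200 − 10.1880 = 4.53 m/s.

4.53 m/s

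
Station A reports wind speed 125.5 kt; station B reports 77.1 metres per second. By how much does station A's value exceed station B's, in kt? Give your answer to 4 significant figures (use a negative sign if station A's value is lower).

-24.37 kt

station B: 77.1 m/s = 149.8704 kt.
Difference: 125.5000 − 149.8704 = -24.37 kt.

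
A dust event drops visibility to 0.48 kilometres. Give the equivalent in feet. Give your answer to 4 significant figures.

1 km = 3280.84 ft, so 0.48 × 3280.84 = 1575 ft.

1575 ft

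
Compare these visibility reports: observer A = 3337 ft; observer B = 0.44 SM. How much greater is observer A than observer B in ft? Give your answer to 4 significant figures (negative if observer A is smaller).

1014 ft

observer B: 0.44 SM = 2323.20 ft.
Difference: 3337.00 − 2323.20 = 1014 ft.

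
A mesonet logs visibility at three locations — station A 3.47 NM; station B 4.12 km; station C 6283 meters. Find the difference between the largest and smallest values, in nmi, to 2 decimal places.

station B: 4.12 km = 2.2246 nmi.
station C: 6283 m = 3.3925 nmi.
Spread: 3.4700 − 2.2246 = 1.25 nmi.

1.25 nmi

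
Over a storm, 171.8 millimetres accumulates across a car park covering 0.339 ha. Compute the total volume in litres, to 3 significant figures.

582000 litres

Area: 0.339 ha = 3390 m².
1 mm over 1 m² is 1 L, so volume = 171.8 × 3390 = 582402 L ≈ 582000 L.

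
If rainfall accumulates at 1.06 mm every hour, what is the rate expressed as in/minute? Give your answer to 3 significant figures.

0.000696 in/minute

1.06 mm/hour × 0.0393701 in/mm × 0.0166667 hour/minute = 0.000696 in/minute.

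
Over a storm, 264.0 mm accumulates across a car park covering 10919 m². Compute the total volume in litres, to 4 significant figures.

2883000 litres

1 mm over 1 m² is 1 L, so volume = 264 × 10919 = 2882616 L ≈ 2883000 L.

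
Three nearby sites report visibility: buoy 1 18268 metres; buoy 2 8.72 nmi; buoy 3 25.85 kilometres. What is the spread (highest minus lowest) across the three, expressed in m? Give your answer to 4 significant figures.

9701 m

buoy 2: 8.72 nmi = 16149.44 m.
buoy 3: 25.85 km = 25850.00 m.
Spread: 25850.00 − 16149.44 = 9701 m.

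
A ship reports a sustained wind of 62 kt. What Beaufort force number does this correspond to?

62 kt lies in the Beaufort 11 band (violent storm, 56–63 kt).

Beaufort force 11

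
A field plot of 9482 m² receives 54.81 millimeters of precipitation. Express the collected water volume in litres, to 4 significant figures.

519700 litres

1 mm over 1 m² is 1 L, so volume = 54.81 × 9482 = 519708.42 L ≈ 519700 L.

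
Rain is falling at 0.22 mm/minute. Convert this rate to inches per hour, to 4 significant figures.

0.22 mm/minute × 0.0393701 in/mm × 60 minute/hour = 0.5197 in/hour.

0.5197 in/hour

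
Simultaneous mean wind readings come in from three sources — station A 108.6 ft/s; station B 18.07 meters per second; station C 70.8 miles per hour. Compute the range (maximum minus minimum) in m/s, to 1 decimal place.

15.0 m/s

station A: 108.6 ft/s = 33.101 m/s.
station C: 70.8 mph = 31.650 m/s.
Spread: 33.101 − 18.070 = 15.0 m/s.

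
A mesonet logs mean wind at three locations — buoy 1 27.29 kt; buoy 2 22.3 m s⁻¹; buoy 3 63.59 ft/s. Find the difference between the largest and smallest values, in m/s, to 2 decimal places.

8.26 m/s

buoy 1: 27.29 kt = 14.0392 m/s.
buoy 3: 63.59 ft/s = 19.3822 m/s.
Spread: 22.3000 − 14.0392 = 8.26 m/s.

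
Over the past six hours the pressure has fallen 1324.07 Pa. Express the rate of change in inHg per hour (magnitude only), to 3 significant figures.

1324.07 Pa / 6 h × 0.0002953 inHg/Pa = 0.0652 inHg/h.

0.0652 inHg per hour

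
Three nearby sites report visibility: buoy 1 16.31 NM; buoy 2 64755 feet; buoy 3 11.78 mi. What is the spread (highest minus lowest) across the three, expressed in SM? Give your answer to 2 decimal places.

6.99 SM

buoy 1: 16.31 nmi = 18.7692 SM.
buoy 2: 64755 ft = 12.2642 SM.
Spread: 18.7692 − 11.7800 = 6.99 SM.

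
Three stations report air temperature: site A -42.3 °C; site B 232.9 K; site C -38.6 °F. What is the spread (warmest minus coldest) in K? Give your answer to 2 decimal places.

site B: 232.9 K = -40.250 °C.
site C: -38.6 °F = -39.222 °C.
Spread: (-39.222) − (-42.300) = 3.078 °C.

3.08 K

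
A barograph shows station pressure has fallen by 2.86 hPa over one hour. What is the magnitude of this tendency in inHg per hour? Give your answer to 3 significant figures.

2.86 hPa / 1 h × 0.02953 inHg/hPa = 0.0845 inHg/h.

0.0845 inHg per hour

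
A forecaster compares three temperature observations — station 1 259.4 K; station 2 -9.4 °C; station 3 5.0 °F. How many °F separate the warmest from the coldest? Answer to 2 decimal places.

station 1: 259.4 K = -13.750 °C.
station 3: 5.0 °F = -15.000 °C.
Spread: (-9.400) − (-15.000) = 5.600 °C = 10.08 °F.

10.08 °F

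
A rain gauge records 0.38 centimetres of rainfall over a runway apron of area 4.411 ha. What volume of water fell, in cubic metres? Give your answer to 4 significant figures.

167.6 cubic metres

Depth: 0.38 cm × 10 = 3.8 mm.
Area: 4.411 ha = 44110 m².
1 mm over 1 m² is 1 L, so volume = 3.8 × 44110 = 167618 L = 167.6 m³.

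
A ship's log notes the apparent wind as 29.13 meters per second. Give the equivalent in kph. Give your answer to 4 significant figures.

1 m/s = 3.6 km/h, so 29.13 × 3.6 = 104.9 km/h.

104.9 km/h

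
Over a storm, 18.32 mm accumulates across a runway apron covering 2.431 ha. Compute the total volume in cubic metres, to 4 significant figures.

445.4 cubic metres

Area: 2.431 ha = 24310 m².
1 mm over 1 m² is 1 L, so volume = 18.32 × 24310 = 445359.2 L = 445.4 m³.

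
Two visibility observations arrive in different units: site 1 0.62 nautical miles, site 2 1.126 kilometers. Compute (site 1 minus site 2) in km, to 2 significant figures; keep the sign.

site 1: 0.62 nmi = 1.14824 km.
Difference: 1.14824 − 1.12600 = 0.022 km.

0.022 km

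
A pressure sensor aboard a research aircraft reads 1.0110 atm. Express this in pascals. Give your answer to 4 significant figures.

102400 Pa

1 atm = 101325 Pa, so 1.0110 × 101325 = 102400 Pa.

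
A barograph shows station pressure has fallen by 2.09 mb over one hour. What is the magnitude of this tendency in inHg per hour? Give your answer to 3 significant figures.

0.0617 inHg per hour

2.09 mb / 1 h × 0.02953 inHg/mb = 0.0617 inHg/h.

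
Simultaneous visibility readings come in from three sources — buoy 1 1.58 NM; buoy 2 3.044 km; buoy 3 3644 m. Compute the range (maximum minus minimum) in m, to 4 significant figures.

717.8 m

buoy 1: 1.58 nmi = 2926.160 m.
buoy 2: 3.044 km = 3044.000 m.
Spread: 3644.000 − 2926.160 = 717.8 m.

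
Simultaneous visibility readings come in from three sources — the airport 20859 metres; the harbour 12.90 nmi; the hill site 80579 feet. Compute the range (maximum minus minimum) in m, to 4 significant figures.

the harbour: 12.90 nmi = 23890.80 m.
the hill site: 80579 ft = 24560.48 m.
Spread: 24560.48 − 20859.00 = 3701 m.

3701 m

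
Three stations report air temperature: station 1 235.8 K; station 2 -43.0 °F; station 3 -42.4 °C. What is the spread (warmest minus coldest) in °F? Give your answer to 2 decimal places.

9.09 °F

station 1: 235.8 K = -37.350 °C.
station 2: -43.0 °F = -41.667 °C.
Spread: (-37.350) − (-42.400) = 5.050 °C = 9.09 °F.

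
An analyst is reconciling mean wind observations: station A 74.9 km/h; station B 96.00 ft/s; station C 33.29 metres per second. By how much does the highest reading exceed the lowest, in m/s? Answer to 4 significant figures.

12.48 m/s

station A: 74.9 km/h = 20.8056 m/s.
station B: 96.00 ft/s = 29.2608 m/s.
Spread: 33.2900 − 20.8056 = 12.48 m/s.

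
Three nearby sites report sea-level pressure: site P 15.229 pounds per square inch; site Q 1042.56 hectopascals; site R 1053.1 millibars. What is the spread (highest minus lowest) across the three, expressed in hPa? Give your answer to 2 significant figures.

11 hPa

site P: 15.229 psi = 1050.00 hPa.
site R: 1053.1 mb = 1053.10 hPa.
Spread: 1053.10 − 1042.56 = 11 hPa.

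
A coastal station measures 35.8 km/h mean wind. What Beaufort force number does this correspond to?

35.8 km/h = 9.9 m/s, which is Beaufort 5 (fresh breeze, 8.0–10.7 m/s).

Beaufort force 5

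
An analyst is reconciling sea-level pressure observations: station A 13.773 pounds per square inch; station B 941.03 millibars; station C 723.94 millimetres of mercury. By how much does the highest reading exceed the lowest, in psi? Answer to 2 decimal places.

station B: 941.03 mb = 13.6485 psi.
station C: 723.94 mmHg = 13.9987 psi.
Spread: 13.9987 − 13.6485 = 0.35 psi.

0.35 psi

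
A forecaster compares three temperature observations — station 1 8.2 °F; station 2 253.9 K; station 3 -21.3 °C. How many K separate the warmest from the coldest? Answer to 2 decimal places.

station 1: 8.2 °F = -13.222 °C.
station 2: 253.9 K = -19.250 °C.
Spread: (-13.222) − (-21.300) = 8.078 °C.

8.08 K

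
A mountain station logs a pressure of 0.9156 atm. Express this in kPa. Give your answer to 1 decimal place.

92.8 kPa

1 atm = 101.325 kPa, so 0.9156 × 101.325 = 92.8 kPa.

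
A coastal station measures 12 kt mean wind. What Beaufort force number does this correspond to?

12 kt lies in the Beaufort 4 band (moderate breeze, 11–16 kt).

Beaufort force 4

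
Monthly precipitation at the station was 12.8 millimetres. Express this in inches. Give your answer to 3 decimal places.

1 mm = 0.0393701 in, so 12.8 × 0.0393701 = 0.504 in.

0.504 in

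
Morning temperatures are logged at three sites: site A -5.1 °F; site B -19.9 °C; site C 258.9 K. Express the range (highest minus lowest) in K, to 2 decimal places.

6.36 K

site A: -5.1 °F = -20.611 °C.
site C: 258.9 K = -14.250 °C.
Spread: (-14.250) − (-20.611) = 6.361 °C.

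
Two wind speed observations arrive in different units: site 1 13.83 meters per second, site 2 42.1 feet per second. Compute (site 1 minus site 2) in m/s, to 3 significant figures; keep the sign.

site 2: 42.1 ft/s = 12.83208 m/s.
Difference: 13.83000 − 12.83208 = 0.998 m/s.

0.998 m/s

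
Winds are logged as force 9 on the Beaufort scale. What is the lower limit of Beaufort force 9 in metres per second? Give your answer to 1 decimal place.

20.8 m/s

Beaufort 9 (strong gale) spans 20.8–24.4 m/s.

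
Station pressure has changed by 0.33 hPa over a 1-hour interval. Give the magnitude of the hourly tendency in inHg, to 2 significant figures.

0.0097 inHg per hour

0.33 hPa / 1 h × 0.02953 inHg/hPa = 0.0097 inHg/h.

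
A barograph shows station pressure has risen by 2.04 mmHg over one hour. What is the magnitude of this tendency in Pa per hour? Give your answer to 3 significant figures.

272 Pa per hour

2.04 mmHg / 1 h × 133.322 Pa/mmHg = 272 Pa/h.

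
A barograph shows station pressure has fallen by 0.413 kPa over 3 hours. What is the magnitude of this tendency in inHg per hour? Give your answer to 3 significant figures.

0.0407 inHg per hour

0.413 kPa / 3 h × 0.2953 inHg/kPa = 0.0407 inHg/h.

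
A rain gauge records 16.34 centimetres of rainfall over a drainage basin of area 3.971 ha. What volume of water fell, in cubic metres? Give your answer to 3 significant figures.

Depth: 16.34 cm × 10 = 163.4 mm.
Area: 3.971 ha = 39710 m².
1 mm over 1 m² is 1 L, so volume = 163.4 × 39710 = 6488614 L = 6490 m³.

6490 cubic metres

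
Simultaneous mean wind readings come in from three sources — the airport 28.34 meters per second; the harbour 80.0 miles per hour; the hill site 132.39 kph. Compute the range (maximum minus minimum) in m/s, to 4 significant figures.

the harbour: 80.0 mph = 35.76320 m/s.
the hill site: 132.39 km/h = 36.77500 m/s.
Spread: 36.77500 − 28.34000 = 8.435 m/s.

8.435 m/s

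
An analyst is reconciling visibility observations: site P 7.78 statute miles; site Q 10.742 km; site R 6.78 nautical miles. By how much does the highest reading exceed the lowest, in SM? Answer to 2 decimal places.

site Q: 10.742 km = 6.6748 SM.
site R: 6.78 nmi = 7.8023 SM.
Spread: 7.8023 − 6.6748 = 1.13 SM.

1.13 SM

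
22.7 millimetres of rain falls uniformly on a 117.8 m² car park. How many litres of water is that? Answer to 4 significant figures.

1 mm over 1 m² is 1 L, so volume = 22.7 × 117.8 = 2674.06 L ≈ 2674 L.

2674 litres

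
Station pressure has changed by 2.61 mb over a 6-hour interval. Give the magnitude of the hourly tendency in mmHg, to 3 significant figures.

0.326 mmHg per hour

2.61 mb / 6 h × 0.750062 mmHg/mb = 0.326 mmHg/h.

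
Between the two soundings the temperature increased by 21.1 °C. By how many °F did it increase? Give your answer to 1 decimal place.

38.0 °F

Converting a difference, only the 9/5 scale factor applies: Δ°F = 21.1 × 1.8 = 38.0 °F.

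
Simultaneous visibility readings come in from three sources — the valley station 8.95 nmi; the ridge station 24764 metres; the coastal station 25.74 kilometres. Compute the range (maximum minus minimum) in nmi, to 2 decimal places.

4.95 nmi

the ridge station: 24764 m = 13.3715 nmi.
the coastal station: 25.74 km = 13.8985 nmi.
Spread: 13.8985 − 8.9500 = 4.95 nmi.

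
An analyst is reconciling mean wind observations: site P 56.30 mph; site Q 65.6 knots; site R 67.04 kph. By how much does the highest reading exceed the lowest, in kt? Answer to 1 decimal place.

29.4 kt

site P: 56.30 mph = 48.923 kt.
site R: 67.04 km/h = 36.199 kt.
Spread: 65.600 − 36.199 = 29.4 kt.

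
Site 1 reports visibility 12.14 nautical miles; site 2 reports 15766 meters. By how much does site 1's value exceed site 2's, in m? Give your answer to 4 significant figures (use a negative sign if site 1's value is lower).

6717 m

site 1: 12.14 nmi = 22483.28 m.
Difference: 22483.28 − 15766.00 = 6717 m.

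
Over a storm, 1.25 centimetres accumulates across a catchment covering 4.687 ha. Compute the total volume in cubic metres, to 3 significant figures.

586 cubic metres

Depth: 1.25 cm × 10 = 12.5 mm.
Area: 4.687 ha = 46870 m².
1 mm over 1 m² is 1 L, so volume = 12.5 × 46870 = 585875 L = 586 m³.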